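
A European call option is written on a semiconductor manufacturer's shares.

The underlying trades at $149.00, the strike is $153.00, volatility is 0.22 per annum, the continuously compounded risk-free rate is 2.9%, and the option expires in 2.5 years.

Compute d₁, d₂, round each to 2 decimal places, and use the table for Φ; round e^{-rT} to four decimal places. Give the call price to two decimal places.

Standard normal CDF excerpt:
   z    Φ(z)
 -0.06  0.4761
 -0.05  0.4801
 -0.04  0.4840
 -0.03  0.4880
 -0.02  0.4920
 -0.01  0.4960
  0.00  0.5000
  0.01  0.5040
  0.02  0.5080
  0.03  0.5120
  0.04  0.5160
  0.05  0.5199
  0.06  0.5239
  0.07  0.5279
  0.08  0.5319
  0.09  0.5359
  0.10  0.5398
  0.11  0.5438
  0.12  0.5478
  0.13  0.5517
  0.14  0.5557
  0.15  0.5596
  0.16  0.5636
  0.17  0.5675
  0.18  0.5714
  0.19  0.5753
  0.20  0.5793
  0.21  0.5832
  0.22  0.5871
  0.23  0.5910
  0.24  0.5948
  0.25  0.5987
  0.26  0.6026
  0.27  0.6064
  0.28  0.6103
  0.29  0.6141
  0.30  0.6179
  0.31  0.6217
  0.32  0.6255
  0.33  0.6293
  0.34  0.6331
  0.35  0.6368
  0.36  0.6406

$23.76

σ√T = 0.22·√2.5 = 0.3479
d₁ = [ln(149/153) + (0.029 + 0.22²/2)·2.5] / 0.3479 = [-0.0265 + 0.1330] / 0.3479 = 0.3062 ⇒ 0.31
d₂ = d₁ − σ√T = 0.3062 − 0.3479 = -0.0417 ⇒ -0.04
exp(−rT) = exp(−0.029·2.5) = 0.9301
C = 149·N(0.31) − 153·0.9301·N(-0.04) = 149·0.6217 − 153·0.9301·0.4840 = 92.6333 − 68.8758 = 23.7575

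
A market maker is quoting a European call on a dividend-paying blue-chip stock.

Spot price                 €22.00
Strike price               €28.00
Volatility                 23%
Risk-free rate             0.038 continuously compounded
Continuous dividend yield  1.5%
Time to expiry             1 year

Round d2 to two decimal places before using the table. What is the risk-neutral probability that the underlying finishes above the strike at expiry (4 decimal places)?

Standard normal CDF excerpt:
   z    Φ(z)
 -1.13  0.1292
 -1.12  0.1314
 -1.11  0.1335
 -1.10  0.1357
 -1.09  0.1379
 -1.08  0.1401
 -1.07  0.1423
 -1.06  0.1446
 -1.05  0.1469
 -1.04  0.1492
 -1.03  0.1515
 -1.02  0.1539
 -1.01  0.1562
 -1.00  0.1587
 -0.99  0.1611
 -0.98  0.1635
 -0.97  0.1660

0.1446

T = 1;  σ√T = 0.2300
ln(S/K) + (r − q + σ²/2)T = ln(22/28) + (0.038 − 0.015 + 0.23²/2)·1 = -0.2412 + 0.0495 = -0.1917
d₁ = -0.1917 / 0.2300 = -0.8335 → -0.83
d₂ = d₁ − σ√T = -0.8335 − 0.2300 = -1.0635 → -1.06
Risk-neutral Pr[S_T > K] = N(d₂) = N(-1.06) = 0.1446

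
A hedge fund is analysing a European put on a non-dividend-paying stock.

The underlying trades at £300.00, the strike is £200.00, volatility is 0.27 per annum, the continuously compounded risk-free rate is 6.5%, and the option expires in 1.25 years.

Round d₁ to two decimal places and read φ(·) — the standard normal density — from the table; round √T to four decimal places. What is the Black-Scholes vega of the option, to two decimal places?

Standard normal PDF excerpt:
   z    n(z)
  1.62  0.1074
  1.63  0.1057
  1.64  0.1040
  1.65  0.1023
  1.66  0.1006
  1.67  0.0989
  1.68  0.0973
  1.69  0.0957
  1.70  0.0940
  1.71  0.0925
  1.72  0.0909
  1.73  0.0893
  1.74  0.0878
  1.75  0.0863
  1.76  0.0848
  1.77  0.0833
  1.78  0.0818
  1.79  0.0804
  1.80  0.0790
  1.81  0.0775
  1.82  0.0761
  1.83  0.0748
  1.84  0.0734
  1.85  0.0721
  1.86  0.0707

σ√T = 0.27 × 1.1180 = 0.3019
d₁ = [ln(300/200) + (0.065 + 0.27²/2)·1.25] / 0.3019 = [0.4055 + 0.1268] / 0.3019 = 1.7633 ⇒ 1.76
√T = √1.25 = 1.1180
φ(d₁) = φ(1.76) = 0.0848
vega = S·φ(d₁)·√T = 300·0.0848·1.1180 = 28.4419

28.44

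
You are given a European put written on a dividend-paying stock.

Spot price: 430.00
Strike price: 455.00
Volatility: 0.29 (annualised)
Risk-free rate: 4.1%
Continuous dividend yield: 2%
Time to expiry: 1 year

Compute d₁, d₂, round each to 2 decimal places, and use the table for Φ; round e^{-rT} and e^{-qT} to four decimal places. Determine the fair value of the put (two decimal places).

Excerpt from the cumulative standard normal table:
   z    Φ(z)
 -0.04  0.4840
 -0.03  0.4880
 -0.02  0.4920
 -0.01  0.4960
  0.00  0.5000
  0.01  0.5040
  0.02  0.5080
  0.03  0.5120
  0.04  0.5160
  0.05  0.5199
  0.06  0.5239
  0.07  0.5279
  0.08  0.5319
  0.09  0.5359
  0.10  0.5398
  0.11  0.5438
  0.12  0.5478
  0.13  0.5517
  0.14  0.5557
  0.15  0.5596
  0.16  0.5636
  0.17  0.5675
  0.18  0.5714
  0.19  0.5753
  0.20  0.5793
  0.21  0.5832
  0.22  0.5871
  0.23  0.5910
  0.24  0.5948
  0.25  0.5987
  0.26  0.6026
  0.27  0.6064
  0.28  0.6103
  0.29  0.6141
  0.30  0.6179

57.45

σ√T = 0.29 × 1.0000 = 0.2900
d₁ = [ln(430/455) + (0.041 − 0.02 + 0.29²/2)·1] / 0.2900 = [-0.0565 + 0.0630] / 0.2900 = 0.0225 ≈ 0.02
d₂ = d₁ − σ√T = 0.0225 − 0.2900 = -0.2675 ≈ -0.27
exp(−qT) = exp(−0.02·1) = 0.9802;  exp(−rT) = exp(−0.041·1) = 0.9598
N(−d₂) = N(0.27) = 0.6064;  N(−d₁) = N(-0.02) = 0.4920
P = 455·0.9598·0.6064 − 430·0.9802·0.4920 = 264.8203 − 207.3711 = 57.4492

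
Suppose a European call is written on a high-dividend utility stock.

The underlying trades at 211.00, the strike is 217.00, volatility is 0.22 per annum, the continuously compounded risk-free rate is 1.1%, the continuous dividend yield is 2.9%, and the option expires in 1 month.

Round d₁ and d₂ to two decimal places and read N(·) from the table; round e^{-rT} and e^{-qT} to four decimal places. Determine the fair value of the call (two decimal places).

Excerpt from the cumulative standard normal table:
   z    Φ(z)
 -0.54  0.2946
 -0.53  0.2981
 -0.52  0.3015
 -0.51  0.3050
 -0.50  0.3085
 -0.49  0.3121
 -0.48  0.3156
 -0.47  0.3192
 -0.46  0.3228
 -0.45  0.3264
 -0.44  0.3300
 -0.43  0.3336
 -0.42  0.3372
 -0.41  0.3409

3.34

σ√T = 0.22·√0.08333 = 0.0635
d₁ = [ln(211/217) + (0.011 − 0.029 + 0.22²/2)·0.08333] / 0.0635 = [-0.0280 + 0.0005] / 0.0635 = -0.4334 ≈ -0.43
d₂ = d₁ − σ√T = -0.4334 − 0.0635 = -0.4969 ≈ -0.50
e^(−qT) = e^(−0.029·0.08333) = 0.9976;  e^(−rT) = e^(−0.011·0.08333) = 0.9991
N(d₁) = N(-0.43) = 0.3336;  N(d₂) = N(-0.50) = 0.3085
C = 211·0.9976·0.3336 − 217·0.9991·0.3085 = 70.2207 − 66.8842 = 3.3364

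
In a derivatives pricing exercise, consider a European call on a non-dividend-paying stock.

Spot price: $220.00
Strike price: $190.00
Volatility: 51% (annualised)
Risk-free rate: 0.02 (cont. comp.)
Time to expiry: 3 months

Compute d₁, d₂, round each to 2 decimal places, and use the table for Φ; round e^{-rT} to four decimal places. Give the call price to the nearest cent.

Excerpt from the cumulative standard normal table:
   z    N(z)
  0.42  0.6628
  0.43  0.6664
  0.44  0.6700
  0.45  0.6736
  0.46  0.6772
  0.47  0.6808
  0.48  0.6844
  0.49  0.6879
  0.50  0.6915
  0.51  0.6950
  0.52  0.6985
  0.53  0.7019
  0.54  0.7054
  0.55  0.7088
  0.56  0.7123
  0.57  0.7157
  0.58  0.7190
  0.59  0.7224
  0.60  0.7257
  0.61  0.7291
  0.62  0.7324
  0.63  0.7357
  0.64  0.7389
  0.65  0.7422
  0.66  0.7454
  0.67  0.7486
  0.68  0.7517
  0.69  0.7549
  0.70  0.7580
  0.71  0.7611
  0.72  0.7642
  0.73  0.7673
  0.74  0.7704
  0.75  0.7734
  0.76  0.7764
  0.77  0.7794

$39.42

σ√T = 0.51·√0.25 = 0.2550
d₁ = [ln(220/190) + (0.02 + 0.51²/2)·0.25] / 0.2550 = [0.1466 + 0.0375] / 0.2550 = 0.7220 ⇒ 0.72
d₂ = d₁ − σ√T = 0.7220 − 0.2550 = 0.4670 ⇒ 0.47
e^(−rT) = e^(−0.02·0.25) = 0.9950
N(d₁) = N(0.72) = 0.7642;  N(d₂) = N(0.47) = 0.6808
C = 220·0.7642 − 190·0.9950·0.6808 = 168.1240 − 128.7052 = 39.4188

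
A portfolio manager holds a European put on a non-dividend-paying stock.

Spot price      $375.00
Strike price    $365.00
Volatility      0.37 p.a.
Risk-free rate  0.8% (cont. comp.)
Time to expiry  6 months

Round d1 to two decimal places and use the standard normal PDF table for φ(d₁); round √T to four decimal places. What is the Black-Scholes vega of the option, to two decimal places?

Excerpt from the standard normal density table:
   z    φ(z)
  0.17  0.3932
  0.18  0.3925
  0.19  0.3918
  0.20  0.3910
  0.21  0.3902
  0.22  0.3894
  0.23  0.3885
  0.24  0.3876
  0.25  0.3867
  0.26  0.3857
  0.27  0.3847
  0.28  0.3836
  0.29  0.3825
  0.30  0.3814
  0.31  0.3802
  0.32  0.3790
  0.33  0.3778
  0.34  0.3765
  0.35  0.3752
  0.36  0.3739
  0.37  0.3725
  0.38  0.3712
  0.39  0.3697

σ√T = 0.37 × 0.7071 = 0.2616
d₁ = [ln(375/365) + (0.008 + 0.37²/2)·0.5] / 0.2616 = [0.0270 + 0.0382] / 0.2616 = 0.2494 ⇒ 0.25
√T = √0.5 = 0.7071
φ(d₁) = φ(0.25) = 0.3867
vega = S·φ(d₁)·√T = 375·0.3867·0.7071 = 102.5383

102.54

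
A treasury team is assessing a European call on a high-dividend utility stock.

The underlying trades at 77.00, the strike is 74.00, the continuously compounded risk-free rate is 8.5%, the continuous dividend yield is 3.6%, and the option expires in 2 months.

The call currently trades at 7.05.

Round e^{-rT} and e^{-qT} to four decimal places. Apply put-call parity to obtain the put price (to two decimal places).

e^(−qT) = e^(−0.036·0.1667) = 0.9940;  e^(−rT) = e^(−0.085·0.1667) = 0.9859
Put-call parity: C − P = S·e^(−qT) − K·e^(−rT) = 77·0.9940 − 74·0.9859 = 76.5380 − 72.9566 = 3.5814
P = C − (C − P) = 7.05 − (3.5814) = 3.4686

3.47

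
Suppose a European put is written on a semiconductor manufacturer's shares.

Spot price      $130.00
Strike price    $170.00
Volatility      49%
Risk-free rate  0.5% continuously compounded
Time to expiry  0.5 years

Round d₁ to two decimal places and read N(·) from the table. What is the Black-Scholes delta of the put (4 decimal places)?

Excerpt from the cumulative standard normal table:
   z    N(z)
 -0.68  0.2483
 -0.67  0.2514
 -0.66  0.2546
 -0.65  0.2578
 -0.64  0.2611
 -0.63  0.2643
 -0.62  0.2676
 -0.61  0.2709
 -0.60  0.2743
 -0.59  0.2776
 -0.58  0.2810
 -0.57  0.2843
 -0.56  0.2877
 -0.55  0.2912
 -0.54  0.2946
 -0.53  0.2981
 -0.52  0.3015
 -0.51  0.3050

T = 0.5;  σ√T = 0.3465
d₁ = [ln(130/170) + (0.005 + 0.49²/2)·0.5] / 0.3465 = [-0.2683 + 0.0625] / 0.3465 = -0.5938 ⇒ -0.59
N(d₁) = N(-0.59) = 0.2776
Δ_put = N(d₁) − 1 = 0.2776 − 1 = -0.7224

-0.7224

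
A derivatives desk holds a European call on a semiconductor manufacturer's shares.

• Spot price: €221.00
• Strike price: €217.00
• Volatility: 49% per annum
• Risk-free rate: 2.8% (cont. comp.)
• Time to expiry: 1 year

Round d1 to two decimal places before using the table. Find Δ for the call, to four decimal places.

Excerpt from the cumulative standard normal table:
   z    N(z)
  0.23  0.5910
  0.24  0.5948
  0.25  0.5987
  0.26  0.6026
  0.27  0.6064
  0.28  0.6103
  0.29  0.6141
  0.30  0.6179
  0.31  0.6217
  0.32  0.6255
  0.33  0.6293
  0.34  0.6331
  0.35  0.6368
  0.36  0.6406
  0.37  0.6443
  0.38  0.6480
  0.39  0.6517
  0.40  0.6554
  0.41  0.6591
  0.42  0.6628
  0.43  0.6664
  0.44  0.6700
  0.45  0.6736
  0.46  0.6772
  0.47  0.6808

T = 1;  σ√T = 0.4900
d₁ = [ln(221/217) + (0.028 + 0.49²/2)·1] / 0.4900 = [0.0183 + 0.1480] / 0.4900 = 0.3394 → 0.34
N(d₁) = N(0.34) = 0.6331
Δ_call = N(d₁) = 0.6331

0.6331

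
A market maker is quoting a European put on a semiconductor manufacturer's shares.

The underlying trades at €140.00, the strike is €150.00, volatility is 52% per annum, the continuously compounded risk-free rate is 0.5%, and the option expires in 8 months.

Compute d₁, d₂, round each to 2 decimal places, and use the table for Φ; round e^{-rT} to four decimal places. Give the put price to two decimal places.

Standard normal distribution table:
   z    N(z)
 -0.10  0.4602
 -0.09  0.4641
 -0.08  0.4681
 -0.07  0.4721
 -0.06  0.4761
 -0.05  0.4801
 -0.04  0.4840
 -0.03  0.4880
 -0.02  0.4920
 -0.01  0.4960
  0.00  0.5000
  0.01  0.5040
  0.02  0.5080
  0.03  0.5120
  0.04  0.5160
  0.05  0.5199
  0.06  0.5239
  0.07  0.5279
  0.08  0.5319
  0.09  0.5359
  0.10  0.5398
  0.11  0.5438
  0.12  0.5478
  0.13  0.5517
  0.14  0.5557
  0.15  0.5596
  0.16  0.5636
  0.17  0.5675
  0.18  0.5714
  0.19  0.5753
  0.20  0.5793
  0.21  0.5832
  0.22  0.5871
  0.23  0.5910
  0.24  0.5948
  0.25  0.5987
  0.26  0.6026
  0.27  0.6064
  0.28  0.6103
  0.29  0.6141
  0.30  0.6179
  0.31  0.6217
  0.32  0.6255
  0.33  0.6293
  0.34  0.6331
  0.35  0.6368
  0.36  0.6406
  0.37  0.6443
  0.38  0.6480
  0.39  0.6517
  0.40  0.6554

T = 0.6667;  σ√T = 0.4246
ln(S/K) + (r + σ²/2)T = ln(140/150) + (0.005 + 0.52²/2)·0.6667 = -0.0690 + 0.0935 = 0.0245
d₁ = 0.0245 / 0.4246 = 0.0576 which rounds to 0.06
d₂ = d₁ − σ√T = 0.0576 − 0.4246 = -0.3669 which rounds to -0.37
exp(−rT) = exp(−0.005·0.6667) = 0.9967
P = 150·0.9967·N(0.37) − 140·N(-0.06) = 150·0.9967·0.6443 − 140·0.4761 = 96.3261 − 66.6540 = 29.6721

€29.67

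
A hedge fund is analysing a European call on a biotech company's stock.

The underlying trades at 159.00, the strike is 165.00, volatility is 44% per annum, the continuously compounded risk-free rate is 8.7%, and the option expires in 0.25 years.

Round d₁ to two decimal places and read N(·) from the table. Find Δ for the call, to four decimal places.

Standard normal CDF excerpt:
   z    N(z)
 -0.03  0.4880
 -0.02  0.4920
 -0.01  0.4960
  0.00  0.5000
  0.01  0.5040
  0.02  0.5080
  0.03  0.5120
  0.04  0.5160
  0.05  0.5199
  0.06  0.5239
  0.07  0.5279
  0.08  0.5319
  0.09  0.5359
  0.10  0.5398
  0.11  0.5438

0.5160

σ√T = 0.44 × 0.5000 = 0.2200
d₁ = [ln(159/165) + (0.087 + 0.44²/2)·0.25] / 0.2200 = [-0.0370 + 0.0459] / 0.2200 = 0.0405 → 0.04
N(d₁) = N(0.04) = 0.5160
Δ_call = N(d₁) = 0.5160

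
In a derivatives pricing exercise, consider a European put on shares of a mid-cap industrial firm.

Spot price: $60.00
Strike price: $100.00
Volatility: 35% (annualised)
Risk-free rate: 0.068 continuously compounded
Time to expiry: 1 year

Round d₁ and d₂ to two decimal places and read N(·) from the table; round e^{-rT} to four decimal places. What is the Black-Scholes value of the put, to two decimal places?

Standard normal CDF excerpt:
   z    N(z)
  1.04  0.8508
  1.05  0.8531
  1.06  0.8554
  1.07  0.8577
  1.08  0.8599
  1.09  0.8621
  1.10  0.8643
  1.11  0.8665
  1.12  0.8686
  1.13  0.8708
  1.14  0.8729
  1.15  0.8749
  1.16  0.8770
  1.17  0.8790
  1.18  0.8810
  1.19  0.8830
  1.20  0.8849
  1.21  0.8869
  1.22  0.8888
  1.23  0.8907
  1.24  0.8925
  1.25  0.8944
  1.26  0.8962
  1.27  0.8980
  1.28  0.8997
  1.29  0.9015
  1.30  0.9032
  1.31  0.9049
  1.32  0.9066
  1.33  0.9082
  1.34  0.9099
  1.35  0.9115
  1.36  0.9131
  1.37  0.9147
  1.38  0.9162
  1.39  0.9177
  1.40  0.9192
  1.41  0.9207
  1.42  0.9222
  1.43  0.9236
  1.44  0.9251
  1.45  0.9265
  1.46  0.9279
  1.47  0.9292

$34.71

σ√T = 0.35 × 1.0000 = 0.3500
ln(S/K) + (r + σ²/2)T = ln(60/100) + (0.068 + 0.35²/2)·1 = -0.5108 + 0.1293 = -0.3816
d₁ = -0.3816 / 0.3500 = -1.0902 → -1.09
d₂ = d₁ − σ√T = -1.0902 − 0.3500 = -1.4402 → -1.44
e^(−rT) = e^(−0.068·1) = 0.9343
N(−d₂) = N(1.44) = 0.9251;  N(−d₁) = N(1.09) = 0.8621
P = 100·0.9343·0.9251 − 60·0.8621 = 86.4321 − 51.7260 = 34.7061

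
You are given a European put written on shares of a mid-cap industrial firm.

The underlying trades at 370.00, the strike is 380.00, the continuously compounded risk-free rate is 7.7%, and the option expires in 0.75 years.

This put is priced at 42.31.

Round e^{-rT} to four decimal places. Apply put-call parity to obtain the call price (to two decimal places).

e^(−rT) = e^(−0.077·0.75) = 0.9439
Put-call parity: C − P = S − K·e^(−rT) = 370 − 380·0.9439 = 370 − 358.6820 = 11.3180
C = P + (C − P) = 42.31 + (11.3180) = 53.6280

53.63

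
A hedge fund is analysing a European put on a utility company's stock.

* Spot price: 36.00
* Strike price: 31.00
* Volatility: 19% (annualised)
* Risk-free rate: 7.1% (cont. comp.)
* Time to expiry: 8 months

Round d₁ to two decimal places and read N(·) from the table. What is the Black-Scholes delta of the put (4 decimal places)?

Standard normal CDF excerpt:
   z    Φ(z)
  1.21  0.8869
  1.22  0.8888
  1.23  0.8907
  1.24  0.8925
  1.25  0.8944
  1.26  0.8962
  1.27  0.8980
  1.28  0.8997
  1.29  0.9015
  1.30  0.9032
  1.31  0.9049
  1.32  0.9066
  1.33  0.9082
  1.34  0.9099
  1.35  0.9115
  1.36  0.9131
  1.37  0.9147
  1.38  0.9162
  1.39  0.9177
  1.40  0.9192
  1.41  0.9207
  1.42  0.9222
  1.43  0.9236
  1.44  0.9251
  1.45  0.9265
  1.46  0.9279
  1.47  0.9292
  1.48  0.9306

σ√T = 0.19 × 0.8165 = 0.1551
d₁ = [ln(36/31) + (0.071 + ½·0.19²)·0.6667] / (σ√T) = (0.1495 + 0.0594) / 0.1551 = 1.3466 → 1.35
N(d₁) = N(1.35) = 0.9115
Δ_put = N(d₁) − 1 = 0.9115 − 1 = -0.0885

-0.0885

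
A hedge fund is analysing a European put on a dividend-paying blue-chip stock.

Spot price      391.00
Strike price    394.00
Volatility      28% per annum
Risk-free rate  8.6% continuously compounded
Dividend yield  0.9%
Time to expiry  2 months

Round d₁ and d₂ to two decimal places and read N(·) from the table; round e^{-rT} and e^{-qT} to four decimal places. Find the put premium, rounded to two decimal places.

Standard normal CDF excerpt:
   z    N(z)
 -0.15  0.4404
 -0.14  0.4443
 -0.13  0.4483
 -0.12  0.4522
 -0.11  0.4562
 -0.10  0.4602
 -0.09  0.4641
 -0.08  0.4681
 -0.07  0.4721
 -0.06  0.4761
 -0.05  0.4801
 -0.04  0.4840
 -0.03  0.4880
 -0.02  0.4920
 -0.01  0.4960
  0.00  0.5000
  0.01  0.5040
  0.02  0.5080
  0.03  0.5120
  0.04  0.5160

16.09

σ√T = 0.28 × 0.4082 = 0.1143
d₁ = [ln(391/394) + (0.086 − 0.009 + 0.28²/2)·0.1667] / 0.1143 = [-0.0076 + 0.0194] / 0.1143 = 0.1026 ≈ 0.10
d₂ = d₁ − σ√T = 0.1026 − 0.1143 = -0.0118 ≈ -0.01
exp(−qT) = exp(−0.009·0.1667) = 0.9985;  exp(−rT) = exp(−0.086·0.1667) = 0.9858
P = 394·0.9858·N(0.01) − 391·0.9985·N(-0.10) = 394·0.9858·0.5040 − 391·0.9985·0.4602 = 195.7562 − 179.6683 = 16.0879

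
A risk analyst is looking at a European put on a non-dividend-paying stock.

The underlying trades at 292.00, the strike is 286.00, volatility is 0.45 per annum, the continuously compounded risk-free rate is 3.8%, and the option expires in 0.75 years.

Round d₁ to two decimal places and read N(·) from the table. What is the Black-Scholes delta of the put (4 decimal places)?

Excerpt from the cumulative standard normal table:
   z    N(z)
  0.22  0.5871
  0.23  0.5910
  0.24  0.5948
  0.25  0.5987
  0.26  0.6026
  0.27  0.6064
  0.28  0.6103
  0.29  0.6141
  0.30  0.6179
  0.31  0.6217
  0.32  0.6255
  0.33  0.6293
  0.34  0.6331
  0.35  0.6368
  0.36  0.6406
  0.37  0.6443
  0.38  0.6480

-0.3745

T = 0.75;  σ√T = 0.3897
d₁ = [ln(292/286) + (0.038 + 0.45²/2)·0.75] / 0.3897 = [0.0208 + 0.1044] / 0.3897 = 0.3213 ⇒ 0.32
N(d₁) = N(0.32) = 0.6255
Δ_put = N(d₁) − 1 = 0.6255 − 1 = -0.3745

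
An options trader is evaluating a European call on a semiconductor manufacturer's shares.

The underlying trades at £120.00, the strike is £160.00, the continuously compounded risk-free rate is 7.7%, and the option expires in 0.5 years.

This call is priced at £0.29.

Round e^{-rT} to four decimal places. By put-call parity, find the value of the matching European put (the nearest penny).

£34.24

exp(−rT) = exp(−0.077·0.5) = 0.9622
Put-call parity: C − P = S − K·e^(−rT) = 120 − 160·0.9622 = 120 − 153.9520 = -33.9520
P = C − (C − P) = 0.29 − (-33.9520) = 34.2420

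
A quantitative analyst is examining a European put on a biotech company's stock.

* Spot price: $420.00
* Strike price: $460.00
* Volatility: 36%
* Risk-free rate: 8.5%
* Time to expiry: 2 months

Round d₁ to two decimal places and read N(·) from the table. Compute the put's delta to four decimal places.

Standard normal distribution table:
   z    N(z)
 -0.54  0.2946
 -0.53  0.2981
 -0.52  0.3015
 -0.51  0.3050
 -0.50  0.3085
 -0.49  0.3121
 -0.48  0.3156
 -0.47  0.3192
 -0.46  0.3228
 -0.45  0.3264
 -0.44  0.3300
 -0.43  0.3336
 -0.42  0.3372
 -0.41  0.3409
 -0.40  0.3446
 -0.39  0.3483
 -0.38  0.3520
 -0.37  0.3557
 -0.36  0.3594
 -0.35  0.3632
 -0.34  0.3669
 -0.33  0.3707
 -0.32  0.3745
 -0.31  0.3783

-0.6736

σ√T = 0.36·√0.1667 = 0.1470
d₁ = [ln(420/460) + (0.085 + ½·0.36²)·0.1667] / (σ√T) = (-0.0910 + 0.0250) / 0.1470 = -0.4491 → -0.45
N(d₁) = N(-0.45) = 0.3264
Δ_put = N(d₁) − 1 = 0.3264 − 1 = -0.6736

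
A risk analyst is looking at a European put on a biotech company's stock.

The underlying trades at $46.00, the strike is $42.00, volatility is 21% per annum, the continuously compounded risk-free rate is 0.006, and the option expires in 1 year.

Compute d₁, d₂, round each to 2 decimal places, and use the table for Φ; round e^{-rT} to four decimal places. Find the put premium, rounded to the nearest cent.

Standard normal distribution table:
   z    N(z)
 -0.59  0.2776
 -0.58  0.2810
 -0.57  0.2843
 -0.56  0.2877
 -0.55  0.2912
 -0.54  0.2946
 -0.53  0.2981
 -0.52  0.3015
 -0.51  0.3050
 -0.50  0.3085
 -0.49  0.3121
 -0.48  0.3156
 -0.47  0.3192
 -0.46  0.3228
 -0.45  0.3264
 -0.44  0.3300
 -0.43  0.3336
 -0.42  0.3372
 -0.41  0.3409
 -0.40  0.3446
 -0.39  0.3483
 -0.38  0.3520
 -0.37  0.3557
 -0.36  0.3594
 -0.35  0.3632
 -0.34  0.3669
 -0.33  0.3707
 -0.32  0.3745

$1.93

T = 1;  σ√T = 0.2100
d₁ = [ln(46/42) + (0.006 + 0.21²/2)·1] / 0.2100 = [0.0910 + 0.0280] / 0.2100 = 0.5668 ⇒ 0.57
d₂ = d₁ − σ√T = 0.5668 − 0.2100 = 0.3568 ⇒ 0.36
exp(−rT) = exp(−0.006·1) = 0.9940
N(−d₂) = N(-0.36) = 0.3594;  N(−d₁) = N(-0.57) = 0.2843
P = 42·0.9940·0.3594 − 46·0.2843 = 15.0042 − 13.0778 = 1.9264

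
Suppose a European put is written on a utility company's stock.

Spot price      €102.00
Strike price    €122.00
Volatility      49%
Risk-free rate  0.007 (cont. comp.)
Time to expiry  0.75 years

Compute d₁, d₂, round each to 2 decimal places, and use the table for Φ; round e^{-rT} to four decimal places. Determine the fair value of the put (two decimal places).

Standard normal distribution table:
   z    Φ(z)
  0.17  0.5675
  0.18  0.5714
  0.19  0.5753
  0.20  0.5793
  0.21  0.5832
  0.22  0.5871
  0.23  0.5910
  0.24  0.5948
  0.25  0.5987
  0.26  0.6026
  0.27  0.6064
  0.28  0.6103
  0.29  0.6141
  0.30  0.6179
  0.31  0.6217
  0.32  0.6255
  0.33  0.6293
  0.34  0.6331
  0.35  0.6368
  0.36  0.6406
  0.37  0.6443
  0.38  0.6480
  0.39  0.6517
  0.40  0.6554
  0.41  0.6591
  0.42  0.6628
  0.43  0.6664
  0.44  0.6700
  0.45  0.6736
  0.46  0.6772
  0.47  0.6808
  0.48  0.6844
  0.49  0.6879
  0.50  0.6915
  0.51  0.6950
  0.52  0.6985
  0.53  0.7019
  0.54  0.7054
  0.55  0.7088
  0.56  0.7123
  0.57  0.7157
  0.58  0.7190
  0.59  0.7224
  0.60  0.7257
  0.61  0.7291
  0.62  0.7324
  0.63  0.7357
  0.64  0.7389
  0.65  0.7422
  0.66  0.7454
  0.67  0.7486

T = 0.75;  σ√T = 0.4244
d₁ = [ln(102/122) + (0.007 + 0.49²/2)·0.75] / 0.4244 = [-0.1790 + 0.0953] / 0.4244 = -0.1974 ≈ -0.20
d₂ = d₁ − σ√T = -0.1974 − 0.4244 = -0.6217 ≈ -0.62
e^(−rT) = e^(−0.007·0.75) = 0.9948
N(−d₂) = N(0.62) = 0.7324;  N(−d₁) = N(0.20) = 0.5793
P = 122·0.9948·0.7324 − 102·0.5793 = 88.8882 − 59.0886 = 29.7996

€29.80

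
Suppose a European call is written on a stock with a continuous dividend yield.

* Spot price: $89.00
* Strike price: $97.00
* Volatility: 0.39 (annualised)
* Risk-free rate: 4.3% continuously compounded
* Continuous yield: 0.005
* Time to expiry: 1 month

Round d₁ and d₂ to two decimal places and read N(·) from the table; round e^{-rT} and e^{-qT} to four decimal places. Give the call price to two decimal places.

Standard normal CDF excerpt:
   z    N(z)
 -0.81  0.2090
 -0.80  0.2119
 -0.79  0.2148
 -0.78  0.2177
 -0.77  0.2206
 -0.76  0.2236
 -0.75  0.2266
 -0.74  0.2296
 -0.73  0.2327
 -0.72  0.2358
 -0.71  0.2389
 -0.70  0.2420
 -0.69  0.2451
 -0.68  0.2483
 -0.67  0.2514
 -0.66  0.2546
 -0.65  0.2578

$1.33

σ√T = 0.39 × 0.2887 = 0.1126
d₁ = [ln(89/97) + (0.043 − 0.005 + 0.39²/2)·0.08333] / 0.1126 = [-0.0861 + 0.0095] / 0.1126 = -0.6801 → -0.68
d₂ = d₁ − σ√T = -0.6801 − 0.1126 = -0.7927 → -0.79
exp(−qT) = exp(−0.005·0.08333) = 0.9996;  exp(−rT) = exp(−0.043·0.08333) = 0.9964
N(d₁) = N(-0.68) = 0.2483;  N(d₂) = N(-0.79) = 0.2148
C = 89·0.9996·0.2483 − 97·0.9964·0.2148 = 22.0899 − 20.7606 = 1.3293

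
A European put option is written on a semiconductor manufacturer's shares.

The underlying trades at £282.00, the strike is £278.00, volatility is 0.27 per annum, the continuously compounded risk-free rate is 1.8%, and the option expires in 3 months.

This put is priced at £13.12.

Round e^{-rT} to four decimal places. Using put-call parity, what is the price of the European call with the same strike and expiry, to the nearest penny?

£18.37

e^(−rT) = e^(−0.018·0.25) = 0.9955
Put-call parity: C − P = S − K·e^(−rT) = 282 − 278·0.9955 = 282 − 276.7490 = 5.2510
C = P + (C − P) = 13.12 + (5.2510) = 18.3710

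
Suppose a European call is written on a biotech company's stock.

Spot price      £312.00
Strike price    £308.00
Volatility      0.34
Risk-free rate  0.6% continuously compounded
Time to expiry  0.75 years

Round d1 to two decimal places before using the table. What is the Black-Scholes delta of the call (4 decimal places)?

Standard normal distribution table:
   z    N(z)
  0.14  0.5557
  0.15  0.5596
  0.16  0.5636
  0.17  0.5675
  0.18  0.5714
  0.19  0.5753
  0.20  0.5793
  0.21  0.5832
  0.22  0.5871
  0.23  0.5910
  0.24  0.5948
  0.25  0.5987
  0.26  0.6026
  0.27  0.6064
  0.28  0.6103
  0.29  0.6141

σ√T = 0.34 × 0.8660 = 0.2944
d₁ = [ln(312/308) + (0.006 + 0.34²/2)·0.75] / 0.2944 = [0.0129 + 0.0479] / 0.2944 = 0.2063 → 0.21
N(d₁) = N(0.21) = 0.5832
Δ_call = N(d₁) = 0.5832

0.5832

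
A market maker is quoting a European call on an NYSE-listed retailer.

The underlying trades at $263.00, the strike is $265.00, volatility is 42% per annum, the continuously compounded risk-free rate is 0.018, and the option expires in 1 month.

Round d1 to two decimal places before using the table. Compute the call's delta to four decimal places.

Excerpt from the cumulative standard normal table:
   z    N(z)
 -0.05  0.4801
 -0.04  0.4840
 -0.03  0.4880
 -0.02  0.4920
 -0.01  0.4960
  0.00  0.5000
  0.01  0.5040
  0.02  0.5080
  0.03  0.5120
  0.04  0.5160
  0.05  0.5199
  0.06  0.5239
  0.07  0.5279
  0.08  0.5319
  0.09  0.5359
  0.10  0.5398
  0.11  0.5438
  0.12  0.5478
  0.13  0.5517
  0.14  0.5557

σ√T = 0.42 × 0.2887 = 0.1212
d₁ = [ln(263/265) + (0.018 + ½·0.42²)·0.08333] / (σ√T) = (-0.0076 + 0.0088) / 0.1212 = 0.0105 ⇒ 0.01
N(d₁) = N(0.01) = 0.5040
Δ_call = N(d₁) = 0.5040

0.5040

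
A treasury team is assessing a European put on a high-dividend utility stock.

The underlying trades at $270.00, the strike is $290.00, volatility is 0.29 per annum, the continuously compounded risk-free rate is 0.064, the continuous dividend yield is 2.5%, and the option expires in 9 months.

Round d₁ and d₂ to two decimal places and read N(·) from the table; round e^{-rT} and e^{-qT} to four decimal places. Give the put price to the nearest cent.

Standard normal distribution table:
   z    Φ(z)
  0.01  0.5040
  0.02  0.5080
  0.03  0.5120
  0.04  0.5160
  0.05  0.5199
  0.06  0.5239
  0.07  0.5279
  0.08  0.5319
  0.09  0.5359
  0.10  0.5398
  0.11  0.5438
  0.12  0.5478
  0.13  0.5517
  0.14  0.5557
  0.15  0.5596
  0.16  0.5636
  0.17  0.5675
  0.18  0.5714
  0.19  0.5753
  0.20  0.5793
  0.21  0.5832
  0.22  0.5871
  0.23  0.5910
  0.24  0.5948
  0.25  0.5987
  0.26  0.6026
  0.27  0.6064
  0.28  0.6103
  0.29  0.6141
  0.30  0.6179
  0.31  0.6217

T = 0.75;  σ√T = 0.2511
d₁ = [ln(270/290) + (0.064 − 0.025 + 0.29²/2)·0.75] / 0.2511 = [-0.0715 + 0.0608] / 0.2511 = -0.0425 ⇒ -0.04
d₂ = d₁ − σ√T = -0.0425 − 0.2511 = -0.2936 ⇒ -0.29
exp(−qT) = exp(−0.025·0.75) = 0.9814;  exp(−rT) = exp(−0.064·0.75) = 0.9531
N(−d₂) = N(0.29) = 0.6141;  N(−d₁) = N(0.04) = 0.5160
P = 290·0.9531·0.6141 − 270·0.9814·0.5160 = 169.7366 − 136.7286 = 33.0080

$33.01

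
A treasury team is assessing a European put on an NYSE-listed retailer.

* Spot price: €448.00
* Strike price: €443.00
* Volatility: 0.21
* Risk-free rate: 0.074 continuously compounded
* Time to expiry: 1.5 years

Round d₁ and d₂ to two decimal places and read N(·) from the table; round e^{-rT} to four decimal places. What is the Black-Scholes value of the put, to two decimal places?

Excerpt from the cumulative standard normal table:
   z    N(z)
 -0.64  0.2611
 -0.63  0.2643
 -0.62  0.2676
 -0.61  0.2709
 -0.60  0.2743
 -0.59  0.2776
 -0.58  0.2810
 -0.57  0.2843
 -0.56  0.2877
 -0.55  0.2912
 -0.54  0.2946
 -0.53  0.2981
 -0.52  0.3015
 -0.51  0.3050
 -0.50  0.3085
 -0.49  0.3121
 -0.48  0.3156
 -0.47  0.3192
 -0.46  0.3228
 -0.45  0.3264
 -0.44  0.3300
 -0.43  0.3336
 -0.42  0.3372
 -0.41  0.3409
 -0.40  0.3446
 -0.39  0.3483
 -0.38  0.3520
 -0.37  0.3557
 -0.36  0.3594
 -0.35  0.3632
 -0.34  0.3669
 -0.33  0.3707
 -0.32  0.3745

σ√T = 0.21 × 1.2247 = 0.2572
d₁ = [ln(448/443) + (0.074 + ½·0.21²)·1.5] / (σ√T) = (0.0112 + 0.1441) / 0.2572 = 0.6038 → 0.60
d₂ = 0.6038 − 0.2572 = 0.3466 → 0.35
e^(−rT) = e^(−0.074·1.5) = 0.8949
P = 443·0.8949·N(-0.35) − 448·N(-0.60) = 443·0.8949·0.3632 − 448·0.2743 = 143.9873 − 122.8864 = 21.1009

€21.10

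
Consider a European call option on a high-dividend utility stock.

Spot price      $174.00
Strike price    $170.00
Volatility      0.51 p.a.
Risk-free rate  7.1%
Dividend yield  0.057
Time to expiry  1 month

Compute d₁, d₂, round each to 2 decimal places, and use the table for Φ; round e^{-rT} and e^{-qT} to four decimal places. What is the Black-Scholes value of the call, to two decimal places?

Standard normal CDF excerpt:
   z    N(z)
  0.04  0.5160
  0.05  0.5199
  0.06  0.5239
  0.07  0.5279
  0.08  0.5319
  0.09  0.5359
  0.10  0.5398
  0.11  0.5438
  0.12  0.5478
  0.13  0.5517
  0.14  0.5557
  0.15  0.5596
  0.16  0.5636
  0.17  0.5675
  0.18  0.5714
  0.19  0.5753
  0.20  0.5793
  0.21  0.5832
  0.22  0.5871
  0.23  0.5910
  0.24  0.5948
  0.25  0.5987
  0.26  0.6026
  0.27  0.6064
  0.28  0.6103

$12.44

σ√T = 0.51·√0.08333 = 0.1472
d₁ = [ln(174/170) + (0.071 − 0.057 + 0.51²/2)·0.08333] / 0.1472 = [0.0233 + 0.0120] / 0.1472 = 0.2395 ≈ 0.24
d₂ = d₁ − σ√T = 0.2395 − 0.1472 = 0.0923 ≈ 0.09
e^(−qT) = e^(−0.057·0.08333) = 0.9953;  e^(−rT) = e^(−0.071·0.08333) = 0.9941
N(d₁) = N(0.24) = 0.5948;  N(d₂) = N(0.09) = 0.5359
C = 174·0.9953·0.5948 − 170·0.9941·0.5359 = 103.0088 − 90.5655 = 12.4433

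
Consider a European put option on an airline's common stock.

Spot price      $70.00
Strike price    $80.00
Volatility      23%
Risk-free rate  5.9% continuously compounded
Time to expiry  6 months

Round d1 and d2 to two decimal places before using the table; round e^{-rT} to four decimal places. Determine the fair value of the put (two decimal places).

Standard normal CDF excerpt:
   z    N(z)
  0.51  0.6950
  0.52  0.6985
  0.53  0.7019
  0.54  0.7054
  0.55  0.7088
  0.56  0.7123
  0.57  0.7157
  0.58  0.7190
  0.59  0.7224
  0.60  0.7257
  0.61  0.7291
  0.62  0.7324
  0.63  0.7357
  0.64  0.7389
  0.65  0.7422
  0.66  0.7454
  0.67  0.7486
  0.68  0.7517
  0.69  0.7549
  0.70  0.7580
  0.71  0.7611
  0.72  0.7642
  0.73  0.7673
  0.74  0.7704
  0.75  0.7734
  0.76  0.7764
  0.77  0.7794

$9.50

σ√T = 0.23 × 0.7071 = 0.1626
d₁ = [ln(70/80) + (0.059 + 0.23²/2)·0.5] / 0.1626 = [-0.1335 + 0.0427] / 0.1626 = -0.5583 ⇒ -0.56
d₂ = d₁ − σ√T = -0.5583 − 0.1626 = -0.7210 ⇒ -0.72
exp(−rT) = exp(−0.059·0.5) = 0.9709
N(−d₂) = N(0.72) = 0.7642;  N(−d₁) = N(0.56) = 0.7123
P = 80·0.9709·0.7642 − 70·0.7123 = 59.3569 − 49.8610 = 9.4959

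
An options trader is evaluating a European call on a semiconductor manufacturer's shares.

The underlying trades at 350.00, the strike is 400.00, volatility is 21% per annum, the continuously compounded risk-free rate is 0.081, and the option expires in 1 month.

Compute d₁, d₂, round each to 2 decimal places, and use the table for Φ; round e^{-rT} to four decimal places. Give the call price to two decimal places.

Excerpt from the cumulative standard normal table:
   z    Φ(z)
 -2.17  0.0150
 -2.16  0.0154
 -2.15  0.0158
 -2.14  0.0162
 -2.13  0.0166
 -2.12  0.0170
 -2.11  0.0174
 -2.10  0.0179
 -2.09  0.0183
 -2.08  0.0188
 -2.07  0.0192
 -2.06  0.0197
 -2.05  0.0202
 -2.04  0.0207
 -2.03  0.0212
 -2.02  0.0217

0.14

σ√T = 0.21·√0.08333 = 0.0606
d₁ = [ln(350/400) + (0.081 + ½·0.21²)·0.08333] / (σ√T) = (-0.1335 + 0.0086) / 0.0606 = -2.0610 → -2.06
d₂ = -2.0610 − 0.0606 = -2.1217 → -2.12
e^(−rT) = e^(−0.081·0.08333) = 0.9933
C = 350·N(-2.06) − 400·0.9933·N(-2.12) = 350·0.0197 − 400·0.9933·0.0170 = 6.8950 − 6.7544 = 0.1406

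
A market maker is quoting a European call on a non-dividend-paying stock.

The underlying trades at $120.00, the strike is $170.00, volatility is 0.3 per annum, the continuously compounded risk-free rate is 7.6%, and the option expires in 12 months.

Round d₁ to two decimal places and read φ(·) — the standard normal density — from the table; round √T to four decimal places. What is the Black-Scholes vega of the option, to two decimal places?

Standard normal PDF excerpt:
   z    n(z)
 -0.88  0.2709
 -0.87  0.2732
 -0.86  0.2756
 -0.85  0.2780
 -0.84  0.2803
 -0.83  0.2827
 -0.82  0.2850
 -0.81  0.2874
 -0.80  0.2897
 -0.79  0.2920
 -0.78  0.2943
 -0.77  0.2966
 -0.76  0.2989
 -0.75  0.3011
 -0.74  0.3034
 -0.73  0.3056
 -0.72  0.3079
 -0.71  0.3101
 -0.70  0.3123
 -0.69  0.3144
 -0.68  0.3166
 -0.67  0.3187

35.87

σ√T = 0.3 × 1.0000 = 0.3000
d₁ = [ln(120/170) + (0.076 + ½·0.3²)·1] / (σ√T) = (-0.3483 + 0.1210) / 0.3000 = -0.7577 which rounds to -0.76
√T = √1 = 1.0000
φ(d₁) = φ(-0.76) = 0.2989
vega = S·φ(d₁)·√T = 120·0.2989·1.0000 = 35.8680
(The put has the same vega.)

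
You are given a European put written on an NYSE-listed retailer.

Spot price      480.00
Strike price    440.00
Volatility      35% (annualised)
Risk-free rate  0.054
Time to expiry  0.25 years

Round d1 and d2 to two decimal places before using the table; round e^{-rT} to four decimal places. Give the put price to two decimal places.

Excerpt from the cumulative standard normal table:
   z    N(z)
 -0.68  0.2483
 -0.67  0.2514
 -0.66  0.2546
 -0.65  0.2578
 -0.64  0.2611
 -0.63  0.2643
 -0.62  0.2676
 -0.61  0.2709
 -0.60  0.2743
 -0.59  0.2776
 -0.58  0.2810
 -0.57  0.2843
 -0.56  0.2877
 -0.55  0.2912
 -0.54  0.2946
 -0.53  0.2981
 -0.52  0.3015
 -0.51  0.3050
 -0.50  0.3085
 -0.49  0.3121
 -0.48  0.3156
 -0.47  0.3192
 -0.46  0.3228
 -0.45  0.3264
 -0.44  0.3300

13.28

T = 0.25;  σ√T = 0.1750
ln(S/K) + (r + σ²/2)T = ln(480/440) + (0.054 + 0.35²/2)·0.25 = 0.0870 + 0.0288 = 0.1158
d₁ = 0.1158 / 0.1750 = 0.6619 → 0.66
d₂ = d₁ − σ√T = 0.6619 − 0.1750 = 0.4869 → 0.49
exp(−rT) = exp(−0.054·0.25) = 0.9866
P = 440·0.9866·N(-0.49) − 480·N(-0.66) = 440·0.9866·0.3121 − 480·0.2546 = 135.4839 − 122.2080 = 13.2759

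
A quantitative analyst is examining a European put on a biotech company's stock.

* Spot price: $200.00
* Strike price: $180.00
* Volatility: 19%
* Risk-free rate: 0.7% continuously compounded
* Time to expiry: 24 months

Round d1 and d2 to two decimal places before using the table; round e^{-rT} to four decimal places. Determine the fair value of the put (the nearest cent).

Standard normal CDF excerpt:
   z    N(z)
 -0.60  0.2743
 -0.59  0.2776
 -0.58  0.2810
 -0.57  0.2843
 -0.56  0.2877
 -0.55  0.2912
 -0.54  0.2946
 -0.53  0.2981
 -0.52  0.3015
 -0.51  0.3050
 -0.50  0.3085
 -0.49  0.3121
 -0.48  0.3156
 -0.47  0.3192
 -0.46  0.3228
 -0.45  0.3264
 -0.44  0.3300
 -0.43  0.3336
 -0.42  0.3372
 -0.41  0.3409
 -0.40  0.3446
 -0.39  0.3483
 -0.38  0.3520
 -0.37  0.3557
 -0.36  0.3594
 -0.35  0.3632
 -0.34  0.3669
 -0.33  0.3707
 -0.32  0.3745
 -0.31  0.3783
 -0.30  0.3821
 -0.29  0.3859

σ√T = 0.19·√2 = 0.2687
d₁ = [ln(200/180) + (0.007 + 0.19²/2)·2] / 0.2687 = [0.1054 + 0.0501] / 0.2687 = 0.5786 → 0.58
d₂ = d₁ − σ√T = 0.5786 − 0.2687 = 0.3099 → 0.31
e^(−rT) = e^(−0.007·2) = 0.9861
N(−d₂) = N(-0.31) = 0.3783;  N(−d₁) = N(-0.58) = 0.2810
P = 180·0.9861·0.3783 − 200·0.2810 = 67.1475 − 56.2000 = 10.9475

$10.95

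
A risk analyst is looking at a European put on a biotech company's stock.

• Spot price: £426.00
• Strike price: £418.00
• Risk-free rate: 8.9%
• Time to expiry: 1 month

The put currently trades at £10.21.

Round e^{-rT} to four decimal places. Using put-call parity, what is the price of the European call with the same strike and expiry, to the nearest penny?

exp(−rT) = exp(−0.089·0.08333) = 0.9926
Put-call parity: C − P = S − K·e^(−rT) = 426 − 418·0.9926 = 426 − 414.9068 = 11.0932
C = P + (C − P) = 10.21 + (11.0932) = 21.3032

£21.30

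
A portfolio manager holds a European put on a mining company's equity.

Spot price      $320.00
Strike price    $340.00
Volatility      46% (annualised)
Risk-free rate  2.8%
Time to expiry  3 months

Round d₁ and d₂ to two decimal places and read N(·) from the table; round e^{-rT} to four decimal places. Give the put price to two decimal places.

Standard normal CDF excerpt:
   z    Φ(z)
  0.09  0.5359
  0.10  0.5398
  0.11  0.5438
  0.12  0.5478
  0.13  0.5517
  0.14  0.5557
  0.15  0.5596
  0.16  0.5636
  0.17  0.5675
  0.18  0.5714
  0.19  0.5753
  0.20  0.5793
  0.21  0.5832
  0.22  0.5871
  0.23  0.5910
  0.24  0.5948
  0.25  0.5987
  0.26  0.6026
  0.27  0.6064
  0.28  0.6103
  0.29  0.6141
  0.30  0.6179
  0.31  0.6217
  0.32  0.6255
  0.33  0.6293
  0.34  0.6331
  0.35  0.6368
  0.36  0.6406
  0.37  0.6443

σ√T = 0.46·√0.25 = 0.2300
ln(S/K) + (r + σ²/2)T = ln(320/340) + (0.028 + 0.46²/2)·0.25 = -0.0606 + 0.0335 = -0.0272
d₁ = -0.0272 / 0.2300 = -0.1182 → -0.12
d₂ = d₁ − σ√T = -0.1182 − 0.2300 = -0.3482 → -0.35
exp(−rT) = exp(−0.028·0.25) = 0.9930
P = 340·0.9930·N(0.35) − 320·N(0.12) = 340·0.9930·0.6368 − 320·0.5478 = 214.9964 − 175.2960 = 39.7004

$39.70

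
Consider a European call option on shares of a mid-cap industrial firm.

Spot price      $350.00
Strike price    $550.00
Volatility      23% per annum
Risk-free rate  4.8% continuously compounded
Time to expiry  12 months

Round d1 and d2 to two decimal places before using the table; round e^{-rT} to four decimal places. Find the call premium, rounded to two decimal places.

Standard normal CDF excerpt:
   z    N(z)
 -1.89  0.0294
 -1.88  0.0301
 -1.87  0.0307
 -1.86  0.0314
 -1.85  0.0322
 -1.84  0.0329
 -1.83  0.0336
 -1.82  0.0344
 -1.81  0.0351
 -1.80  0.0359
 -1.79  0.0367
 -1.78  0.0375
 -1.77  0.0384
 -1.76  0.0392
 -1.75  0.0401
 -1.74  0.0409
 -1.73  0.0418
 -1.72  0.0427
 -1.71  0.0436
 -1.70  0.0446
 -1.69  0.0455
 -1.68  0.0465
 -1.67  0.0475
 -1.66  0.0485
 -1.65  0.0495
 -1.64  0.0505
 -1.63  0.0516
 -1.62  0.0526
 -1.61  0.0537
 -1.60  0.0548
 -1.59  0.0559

$1.58

σ√T = 0.23 × 1.0000 = 0.2300
d₁ = [ln(350/550) + (0.048 + ½·0.23²)·1] / (σ√T) = (-0.4520 + 0.0745) / 0.2300 = -1.6415 ⇒ -1.64
d₂ = -1.6415 − 0.2300 = -1.8715 ⇒ -1.87
exp(−rT) = exp(−0.048·1) = 0.9531
N(d₁) = N(-1.64) = 0.0505;  N(d₂) = N(-1.87) = 0.0307
C = 350·0.0505 − 550·0.9531·0.0307 = 17.6750 − 16.0931 = 1.5819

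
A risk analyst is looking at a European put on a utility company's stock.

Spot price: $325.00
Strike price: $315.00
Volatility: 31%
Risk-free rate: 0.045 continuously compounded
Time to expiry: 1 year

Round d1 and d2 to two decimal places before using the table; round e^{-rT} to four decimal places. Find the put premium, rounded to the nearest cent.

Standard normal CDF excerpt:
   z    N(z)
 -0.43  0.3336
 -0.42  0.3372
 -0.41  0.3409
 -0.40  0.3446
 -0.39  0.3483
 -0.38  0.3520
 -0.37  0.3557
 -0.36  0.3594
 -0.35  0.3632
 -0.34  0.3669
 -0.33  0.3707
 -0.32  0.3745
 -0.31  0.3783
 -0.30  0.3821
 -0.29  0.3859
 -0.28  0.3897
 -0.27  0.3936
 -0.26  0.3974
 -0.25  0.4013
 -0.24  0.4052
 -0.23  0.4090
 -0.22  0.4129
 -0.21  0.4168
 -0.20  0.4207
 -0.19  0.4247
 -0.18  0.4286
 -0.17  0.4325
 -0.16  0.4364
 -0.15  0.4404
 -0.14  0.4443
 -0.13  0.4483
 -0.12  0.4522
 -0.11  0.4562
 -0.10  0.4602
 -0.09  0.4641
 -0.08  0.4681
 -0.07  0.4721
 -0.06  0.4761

$27.76

σ√T = 0.31·√1 = 0.3100
d₁ = [ln(325/315) + (0.045 + ½·0.31²)·1] / (σ√T) = (0.0313 + 0.0930) / 0.3100 = 0.4010 ⇒ 0.40
d₂ = 0.4010 − 0.3100 = 0.0910 ⇒ 0.09
e^(−rT) = e^(−0.045·1) = 0.9560
N(−d₂) = N(-0.09) = 0.4641;  N(−d₁) = N(-0.40) = 0.3446
P = 315·0.9560·0.4641 − 325·0.3446 = 139.7591 − 111.9950 = 27.7641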